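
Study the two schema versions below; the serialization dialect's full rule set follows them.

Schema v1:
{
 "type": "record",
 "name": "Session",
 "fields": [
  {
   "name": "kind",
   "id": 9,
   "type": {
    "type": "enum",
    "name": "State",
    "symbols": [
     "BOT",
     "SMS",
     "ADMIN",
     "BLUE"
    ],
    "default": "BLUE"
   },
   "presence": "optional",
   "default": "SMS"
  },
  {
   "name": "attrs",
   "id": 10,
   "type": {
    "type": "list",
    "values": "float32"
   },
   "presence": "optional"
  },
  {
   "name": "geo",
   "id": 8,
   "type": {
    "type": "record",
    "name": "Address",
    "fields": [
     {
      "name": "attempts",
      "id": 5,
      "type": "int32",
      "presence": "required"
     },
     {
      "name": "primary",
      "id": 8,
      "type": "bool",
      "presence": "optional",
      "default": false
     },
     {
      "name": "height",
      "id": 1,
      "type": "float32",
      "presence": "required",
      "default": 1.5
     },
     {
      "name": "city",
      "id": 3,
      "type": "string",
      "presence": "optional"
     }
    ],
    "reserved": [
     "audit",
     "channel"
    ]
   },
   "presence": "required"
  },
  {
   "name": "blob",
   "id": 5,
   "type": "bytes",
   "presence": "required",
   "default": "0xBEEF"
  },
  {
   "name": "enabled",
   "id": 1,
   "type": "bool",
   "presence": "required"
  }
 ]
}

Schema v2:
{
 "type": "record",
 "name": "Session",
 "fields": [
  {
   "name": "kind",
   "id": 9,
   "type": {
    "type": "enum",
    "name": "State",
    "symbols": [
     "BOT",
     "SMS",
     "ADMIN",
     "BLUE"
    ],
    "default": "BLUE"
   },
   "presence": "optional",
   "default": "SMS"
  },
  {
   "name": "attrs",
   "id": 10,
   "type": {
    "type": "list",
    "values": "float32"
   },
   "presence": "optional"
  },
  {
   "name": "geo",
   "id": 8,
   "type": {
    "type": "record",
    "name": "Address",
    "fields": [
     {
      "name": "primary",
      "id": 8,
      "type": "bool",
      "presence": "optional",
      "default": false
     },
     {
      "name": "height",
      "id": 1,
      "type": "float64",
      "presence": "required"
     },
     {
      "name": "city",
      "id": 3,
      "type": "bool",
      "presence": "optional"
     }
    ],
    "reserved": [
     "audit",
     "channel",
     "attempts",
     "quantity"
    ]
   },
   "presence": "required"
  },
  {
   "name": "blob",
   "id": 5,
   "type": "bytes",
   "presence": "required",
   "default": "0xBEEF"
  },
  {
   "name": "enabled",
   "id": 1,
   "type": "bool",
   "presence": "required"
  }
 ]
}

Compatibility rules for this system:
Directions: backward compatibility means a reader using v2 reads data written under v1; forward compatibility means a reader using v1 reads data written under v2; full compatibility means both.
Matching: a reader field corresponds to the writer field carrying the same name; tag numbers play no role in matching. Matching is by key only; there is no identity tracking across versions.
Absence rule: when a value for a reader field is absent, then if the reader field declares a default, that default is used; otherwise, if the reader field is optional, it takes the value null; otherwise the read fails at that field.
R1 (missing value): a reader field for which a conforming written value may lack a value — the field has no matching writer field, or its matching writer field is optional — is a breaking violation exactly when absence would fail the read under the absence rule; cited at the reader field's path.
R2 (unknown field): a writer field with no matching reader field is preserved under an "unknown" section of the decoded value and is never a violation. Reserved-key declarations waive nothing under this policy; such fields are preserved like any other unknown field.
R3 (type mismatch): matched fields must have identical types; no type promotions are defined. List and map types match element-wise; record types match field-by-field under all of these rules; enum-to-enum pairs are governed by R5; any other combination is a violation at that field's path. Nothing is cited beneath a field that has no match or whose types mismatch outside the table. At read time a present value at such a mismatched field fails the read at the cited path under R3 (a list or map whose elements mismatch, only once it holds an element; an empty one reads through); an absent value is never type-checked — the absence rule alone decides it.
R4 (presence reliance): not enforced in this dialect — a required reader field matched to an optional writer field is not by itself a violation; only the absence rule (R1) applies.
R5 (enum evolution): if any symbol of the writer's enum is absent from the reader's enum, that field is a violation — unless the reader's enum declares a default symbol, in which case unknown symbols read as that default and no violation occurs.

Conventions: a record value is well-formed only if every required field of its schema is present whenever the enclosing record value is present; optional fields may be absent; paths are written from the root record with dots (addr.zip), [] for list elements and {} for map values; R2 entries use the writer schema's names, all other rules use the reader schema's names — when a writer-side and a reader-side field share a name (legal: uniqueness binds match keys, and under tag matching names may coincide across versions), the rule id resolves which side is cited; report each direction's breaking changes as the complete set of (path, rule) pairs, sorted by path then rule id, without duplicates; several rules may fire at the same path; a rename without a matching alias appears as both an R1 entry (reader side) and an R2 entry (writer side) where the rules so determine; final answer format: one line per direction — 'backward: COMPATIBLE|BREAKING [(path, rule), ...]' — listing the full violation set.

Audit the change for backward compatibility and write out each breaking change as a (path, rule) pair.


backward: BREAKING [(geo.city, R3), (geo.height, R3)]

each type pair in Session: writer, then reader
backward on Session — v2 reading data written by v1:
  kind <- kind (State -> State, writer optional)
  attrs <- attrs (list<float32> -> list<float32>, writer optional)
  geo <- geo (Address -> Address, writer required)
  blob <- blob (bytes -> bytes, writer required)
  enabled <- enabled (bool -> bool, writer required)
  geo.primary <- geo.primary (bool -> bool, writer optional)
  geo.height <- geo.height (float32 -> float64, writer required)
  geo.city <- geo.city (string -> bool, writer optional)
  geo.attempts (writer side), unknown to reader
  R3 fires at geo.city
  R3 fires at geo.height
  => 2 violation(s): backward is BREAKING for Session
checking off the Session differences that do not matter here:
  removed field attempts from record Address (its key "attempts" joins the reserved list) -> fires only in the forward direction of Session, which is not asked here


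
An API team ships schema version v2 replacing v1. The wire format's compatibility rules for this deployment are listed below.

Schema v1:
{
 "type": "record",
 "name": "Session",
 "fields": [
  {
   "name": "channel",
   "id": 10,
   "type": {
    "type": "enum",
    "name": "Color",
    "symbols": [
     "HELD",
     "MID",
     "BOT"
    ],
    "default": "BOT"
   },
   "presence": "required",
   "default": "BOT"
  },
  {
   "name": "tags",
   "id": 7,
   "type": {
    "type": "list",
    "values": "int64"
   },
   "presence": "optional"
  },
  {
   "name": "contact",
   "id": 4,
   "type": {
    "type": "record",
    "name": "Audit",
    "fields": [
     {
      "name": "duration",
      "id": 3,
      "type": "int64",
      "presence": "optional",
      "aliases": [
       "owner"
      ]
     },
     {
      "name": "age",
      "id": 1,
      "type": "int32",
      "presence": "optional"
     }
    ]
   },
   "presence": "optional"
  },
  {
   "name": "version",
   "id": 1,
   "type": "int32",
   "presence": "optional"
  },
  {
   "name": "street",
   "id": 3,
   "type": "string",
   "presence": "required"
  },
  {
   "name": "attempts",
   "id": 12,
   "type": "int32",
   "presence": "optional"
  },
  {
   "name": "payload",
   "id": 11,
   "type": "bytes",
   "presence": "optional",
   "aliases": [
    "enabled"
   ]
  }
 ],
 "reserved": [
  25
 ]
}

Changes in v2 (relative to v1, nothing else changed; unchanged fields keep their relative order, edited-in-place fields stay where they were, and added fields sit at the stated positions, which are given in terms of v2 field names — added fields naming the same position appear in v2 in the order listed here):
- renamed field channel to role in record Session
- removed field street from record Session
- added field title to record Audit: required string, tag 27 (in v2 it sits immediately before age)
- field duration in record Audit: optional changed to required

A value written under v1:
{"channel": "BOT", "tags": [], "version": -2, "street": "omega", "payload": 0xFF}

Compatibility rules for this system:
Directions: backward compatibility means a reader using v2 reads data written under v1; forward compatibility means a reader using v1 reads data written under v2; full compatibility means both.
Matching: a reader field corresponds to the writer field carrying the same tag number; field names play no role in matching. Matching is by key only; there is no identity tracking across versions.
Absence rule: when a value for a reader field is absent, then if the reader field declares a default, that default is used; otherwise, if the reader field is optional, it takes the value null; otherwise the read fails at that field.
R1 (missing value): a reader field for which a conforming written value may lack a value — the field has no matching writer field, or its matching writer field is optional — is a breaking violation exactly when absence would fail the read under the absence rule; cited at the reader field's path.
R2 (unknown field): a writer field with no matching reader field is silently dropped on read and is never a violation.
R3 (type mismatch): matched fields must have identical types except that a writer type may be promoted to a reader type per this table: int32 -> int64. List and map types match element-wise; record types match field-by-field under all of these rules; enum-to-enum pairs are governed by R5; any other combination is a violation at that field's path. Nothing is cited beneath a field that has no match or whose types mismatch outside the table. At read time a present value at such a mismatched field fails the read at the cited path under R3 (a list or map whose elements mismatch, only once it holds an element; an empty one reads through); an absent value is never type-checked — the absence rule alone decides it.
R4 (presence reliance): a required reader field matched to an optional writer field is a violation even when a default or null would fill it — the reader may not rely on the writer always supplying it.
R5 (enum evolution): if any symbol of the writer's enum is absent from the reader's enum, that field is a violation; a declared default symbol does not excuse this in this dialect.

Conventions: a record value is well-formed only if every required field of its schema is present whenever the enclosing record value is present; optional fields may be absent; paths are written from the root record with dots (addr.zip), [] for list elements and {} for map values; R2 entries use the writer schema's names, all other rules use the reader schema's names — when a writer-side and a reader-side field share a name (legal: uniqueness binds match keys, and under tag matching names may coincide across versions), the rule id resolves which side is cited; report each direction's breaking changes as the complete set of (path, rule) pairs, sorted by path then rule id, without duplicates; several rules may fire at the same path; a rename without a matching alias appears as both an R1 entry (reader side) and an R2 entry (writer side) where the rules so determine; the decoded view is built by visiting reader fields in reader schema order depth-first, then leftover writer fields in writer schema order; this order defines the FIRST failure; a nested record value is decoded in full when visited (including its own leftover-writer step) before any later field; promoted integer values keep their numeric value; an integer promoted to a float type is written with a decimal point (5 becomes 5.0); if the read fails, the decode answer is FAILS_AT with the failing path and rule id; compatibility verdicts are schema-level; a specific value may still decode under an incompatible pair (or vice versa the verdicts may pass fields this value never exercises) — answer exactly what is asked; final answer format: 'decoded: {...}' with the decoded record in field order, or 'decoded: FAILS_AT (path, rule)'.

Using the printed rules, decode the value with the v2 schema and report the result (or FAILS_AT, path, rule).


each type pair in Session: writer, then reader
decode walk for Session under reader schema v2:
  role := "BOT" (from writer channel)
  tags := []
  contact := null (missing; optional => null)
  version := -2
  attempts := null (missing; optional => null)
  payload := 0xFF
  writer street: no reader field; dropped
  => decoded: {"role": "BOT", "tags": [], "contact": null, "version": -2, "attempts": null, "payload": 0xFF}
ruling out the remaining Session differences:
  added field title to record Audit: required string, tag 27 (in v2 it sits immediately before age) -> changes Session's schema-level verdicts only — the decode of this value is the same
  field duration in record Audit: optional changed to required -> changes Session's schema-level verdicts only — the decode of this value is the same

decoded: {"role": "BOT", "tags": [], "contact": null, "version": -2, "attempts": null, "payload": 0xFF}


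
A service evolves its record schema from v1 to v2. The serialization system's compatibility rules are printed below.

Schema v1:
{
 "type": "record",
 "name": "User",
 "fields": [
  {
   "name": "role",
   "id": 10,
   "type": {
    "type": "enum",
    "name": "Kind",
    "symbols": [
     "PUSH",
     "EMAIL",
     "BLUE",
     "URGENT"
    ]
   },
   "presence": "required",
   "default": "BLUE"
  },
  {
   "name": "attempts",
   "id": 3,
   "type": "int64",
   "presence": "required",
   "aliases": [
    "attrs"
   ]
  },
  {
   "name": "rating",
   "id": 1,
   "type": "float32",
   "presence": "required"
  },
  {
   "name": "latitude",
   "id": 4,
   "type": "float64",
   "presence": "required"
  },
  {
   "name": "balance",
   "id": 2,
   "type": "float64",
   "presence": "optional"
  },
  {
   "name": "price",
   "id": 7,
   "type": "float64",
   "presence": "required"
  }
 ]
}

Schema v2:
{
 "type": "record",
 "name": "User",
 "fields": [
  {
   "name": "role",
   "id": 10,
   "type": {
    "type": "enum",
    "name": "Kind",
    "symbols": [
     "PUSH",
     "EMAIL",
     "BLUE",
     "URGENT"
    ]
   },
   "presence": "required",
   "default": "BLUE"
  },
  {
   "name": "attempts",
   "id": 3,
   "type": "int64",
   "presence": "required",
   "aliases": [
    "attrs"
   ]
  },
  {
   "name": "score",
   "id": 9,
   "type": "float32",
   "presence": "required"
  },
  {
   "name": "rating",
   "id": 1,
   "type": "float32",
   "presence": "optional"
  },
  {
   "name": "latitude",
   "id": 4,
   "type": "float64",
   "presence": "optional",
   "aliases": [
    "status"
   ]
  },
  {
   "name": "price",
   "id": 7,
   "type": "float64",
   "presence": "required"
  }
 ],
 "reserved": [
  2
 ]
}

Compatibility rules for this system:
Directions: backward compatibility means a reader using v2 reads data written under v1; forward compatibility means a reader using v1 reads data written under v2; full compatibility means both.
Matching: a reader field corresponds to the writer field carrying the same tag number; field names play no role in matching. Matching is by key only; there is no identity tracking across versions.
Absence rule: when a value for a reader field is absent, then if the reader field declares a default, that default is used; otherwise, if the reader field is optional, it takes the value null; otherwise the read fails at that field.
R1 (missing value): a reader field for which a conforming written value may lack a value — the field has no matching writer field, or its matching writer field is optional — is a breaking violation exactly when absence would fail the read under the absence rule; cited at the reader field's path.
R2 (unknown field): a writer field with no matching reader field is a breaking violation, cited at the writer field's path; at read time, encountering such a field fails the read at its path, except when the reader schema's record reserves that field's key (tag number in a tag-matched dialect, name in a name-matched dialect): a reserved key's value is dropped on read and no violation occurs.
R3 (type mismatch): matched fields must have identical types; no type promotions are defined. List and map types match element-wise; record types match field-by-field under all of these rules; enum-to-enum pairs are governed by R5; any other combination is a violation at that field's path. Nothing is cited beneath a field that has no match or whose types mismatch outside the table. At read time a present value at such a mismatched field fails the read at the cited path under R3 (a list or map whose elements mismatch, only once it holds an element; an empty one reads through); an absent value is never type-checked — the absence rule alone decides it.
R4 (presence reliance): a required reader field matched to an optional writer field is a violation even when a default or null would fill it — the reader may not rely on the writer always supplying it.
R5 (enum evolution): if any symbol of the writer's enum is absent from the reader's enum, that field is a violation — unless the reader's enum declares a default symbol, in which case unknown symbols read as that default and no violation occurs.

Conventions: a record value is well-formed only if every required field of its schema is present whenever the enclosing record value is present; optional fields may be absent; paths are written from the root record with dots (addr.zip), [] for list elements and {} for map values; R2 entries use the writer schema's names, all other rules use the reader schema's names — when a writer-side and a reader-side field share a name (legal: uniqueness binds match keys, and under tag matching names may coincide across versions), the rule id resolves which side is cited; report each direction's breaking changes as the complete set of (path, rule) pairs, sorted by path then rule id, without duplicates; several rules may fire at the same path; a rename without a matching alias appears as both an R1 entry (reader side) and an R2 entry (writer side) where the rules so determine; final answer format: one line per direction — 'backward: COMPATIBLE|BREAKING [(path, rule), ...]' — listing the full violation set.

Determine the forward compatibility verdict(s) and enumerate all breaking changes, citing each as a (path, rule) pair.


each type pair in User: writer, then reader
forward for User (reader v1, writer v2):
  writer required, Kind -> Kind: reader role maps from writer role
  writer required, int64 -> int64: reader attempts maps from writer attempts
  writer optional, float32 -> float32: reader rating maps from writer rating
  writer optional, float64 -> float64: reader latitude maps from writer latitude
  no writer field matches reader balance
  writer required, float64 -> float64: reader price maps from writer price
  leftover writer field: score
  rule R1 violated at latitude
  rule R4 violated at latitude
  rule R1 violated at rating
  rule R4 violated at rating
  rule R2 violated at score
  => 5 violation(s): forward is BREAKING for User
ruling out the remaining User differences:
  removed field balance from record User (its key 2 joins the reserved list) -> no rule fires on it in User's dialect; the asked verdict holds

forward: BREAKING [(latitude, R1), (latitude, R4), (rating, R1), (rating, R4), (score, R2)]


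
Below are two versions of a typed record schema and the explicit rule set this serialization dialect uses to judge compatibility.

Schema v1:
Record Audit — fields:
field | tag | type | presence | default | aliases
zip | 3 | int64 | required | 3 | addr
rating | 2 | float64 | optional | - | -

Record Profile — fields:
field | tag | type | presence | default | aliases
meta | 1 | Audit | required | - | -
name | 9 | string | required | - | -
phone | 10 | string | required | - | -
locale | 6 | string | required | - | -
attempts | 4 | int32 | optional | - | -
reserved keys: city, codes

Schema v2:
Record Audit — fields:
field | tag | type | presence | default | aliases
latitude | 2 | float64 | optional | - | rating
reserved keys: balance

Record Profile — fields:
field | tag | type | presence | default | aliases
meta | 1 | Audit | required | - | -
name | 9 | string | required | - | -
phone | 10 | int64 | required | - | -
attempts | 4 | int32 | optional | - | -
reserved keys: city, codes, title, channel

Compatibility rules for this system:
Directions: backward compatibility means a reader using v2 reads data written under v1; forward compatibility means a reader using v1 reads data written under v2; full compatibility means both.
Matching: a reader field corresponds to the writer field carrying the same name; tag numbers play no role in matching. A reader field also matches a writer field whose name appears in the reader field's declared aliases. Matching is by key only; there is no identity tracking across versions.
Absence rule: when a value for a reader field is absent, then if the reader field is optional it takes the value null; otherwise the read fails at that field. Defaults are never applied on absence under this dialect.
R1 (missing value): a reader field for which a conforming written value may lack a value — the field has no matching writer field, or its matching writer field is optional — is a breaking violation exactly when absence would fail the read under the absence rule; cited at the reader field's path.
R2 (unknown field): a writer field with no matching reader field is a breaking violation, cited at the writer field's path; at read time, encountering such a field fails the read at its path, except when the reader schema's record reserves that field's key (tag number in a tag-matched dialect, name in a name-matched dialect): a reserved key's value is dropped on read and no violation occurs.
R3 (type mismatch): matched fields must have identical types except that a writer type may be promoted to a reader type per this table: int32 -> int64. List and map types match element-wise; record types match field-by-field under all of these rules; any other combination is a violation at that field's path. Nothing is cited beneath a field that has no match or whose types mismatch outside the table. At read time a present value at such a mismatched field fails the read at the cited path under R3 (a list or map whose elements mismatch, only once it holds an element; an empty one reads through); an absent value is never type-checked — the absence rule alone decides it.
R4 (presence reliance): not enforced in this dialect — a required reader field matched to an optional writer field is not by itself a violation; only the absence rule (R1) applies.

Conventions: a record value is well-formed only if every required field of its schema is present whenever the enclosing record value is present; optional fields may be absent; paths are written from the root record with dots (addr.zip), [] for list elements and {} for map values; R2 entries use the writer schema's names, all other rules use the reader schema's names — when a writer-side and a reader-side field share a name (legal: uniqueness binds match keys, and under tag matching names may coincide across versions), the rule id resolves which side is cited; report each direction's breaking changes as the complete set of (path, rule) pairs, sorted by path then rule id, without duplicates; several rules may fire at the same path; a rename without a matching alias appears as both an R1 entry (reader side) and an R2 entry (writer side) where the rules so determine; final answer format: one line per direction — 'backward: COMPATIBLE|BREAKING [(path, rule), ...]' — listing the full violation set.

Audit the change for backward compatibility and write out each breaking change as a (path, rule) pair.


arrows below run writer -> reader for Profile
backward on Profile — v2 reading data written by v1:
  meta: Audit -> Audit, writer required; from meta
  name: string -> string, writer required; from name
  phone: string -> int64, writer required; from phone
  attempts: int32 -> int32, writer optional; from attempts
  writer field locale has no reader counterpart
  meta.latitude: float64 -> float64, writer optional; from meta.rating
  writer field meta.zip has no reader counterpart
  breaking: (locale, R2)
  breaking: (meta.zip, R2)
  breaking: (phone, R3)
  => 3 violation(s): backward is BREAKING for Profile
diffs on Profile not affecting the asked answer:
  renamed field rating to latitude in record Audit (alias rating declared on the renamed field) -> matters only for Profile's forward compatibility — outside the asked direction

backward: BREAKING [(locale, R2), (meta.zip, R2), (phone, R3)]


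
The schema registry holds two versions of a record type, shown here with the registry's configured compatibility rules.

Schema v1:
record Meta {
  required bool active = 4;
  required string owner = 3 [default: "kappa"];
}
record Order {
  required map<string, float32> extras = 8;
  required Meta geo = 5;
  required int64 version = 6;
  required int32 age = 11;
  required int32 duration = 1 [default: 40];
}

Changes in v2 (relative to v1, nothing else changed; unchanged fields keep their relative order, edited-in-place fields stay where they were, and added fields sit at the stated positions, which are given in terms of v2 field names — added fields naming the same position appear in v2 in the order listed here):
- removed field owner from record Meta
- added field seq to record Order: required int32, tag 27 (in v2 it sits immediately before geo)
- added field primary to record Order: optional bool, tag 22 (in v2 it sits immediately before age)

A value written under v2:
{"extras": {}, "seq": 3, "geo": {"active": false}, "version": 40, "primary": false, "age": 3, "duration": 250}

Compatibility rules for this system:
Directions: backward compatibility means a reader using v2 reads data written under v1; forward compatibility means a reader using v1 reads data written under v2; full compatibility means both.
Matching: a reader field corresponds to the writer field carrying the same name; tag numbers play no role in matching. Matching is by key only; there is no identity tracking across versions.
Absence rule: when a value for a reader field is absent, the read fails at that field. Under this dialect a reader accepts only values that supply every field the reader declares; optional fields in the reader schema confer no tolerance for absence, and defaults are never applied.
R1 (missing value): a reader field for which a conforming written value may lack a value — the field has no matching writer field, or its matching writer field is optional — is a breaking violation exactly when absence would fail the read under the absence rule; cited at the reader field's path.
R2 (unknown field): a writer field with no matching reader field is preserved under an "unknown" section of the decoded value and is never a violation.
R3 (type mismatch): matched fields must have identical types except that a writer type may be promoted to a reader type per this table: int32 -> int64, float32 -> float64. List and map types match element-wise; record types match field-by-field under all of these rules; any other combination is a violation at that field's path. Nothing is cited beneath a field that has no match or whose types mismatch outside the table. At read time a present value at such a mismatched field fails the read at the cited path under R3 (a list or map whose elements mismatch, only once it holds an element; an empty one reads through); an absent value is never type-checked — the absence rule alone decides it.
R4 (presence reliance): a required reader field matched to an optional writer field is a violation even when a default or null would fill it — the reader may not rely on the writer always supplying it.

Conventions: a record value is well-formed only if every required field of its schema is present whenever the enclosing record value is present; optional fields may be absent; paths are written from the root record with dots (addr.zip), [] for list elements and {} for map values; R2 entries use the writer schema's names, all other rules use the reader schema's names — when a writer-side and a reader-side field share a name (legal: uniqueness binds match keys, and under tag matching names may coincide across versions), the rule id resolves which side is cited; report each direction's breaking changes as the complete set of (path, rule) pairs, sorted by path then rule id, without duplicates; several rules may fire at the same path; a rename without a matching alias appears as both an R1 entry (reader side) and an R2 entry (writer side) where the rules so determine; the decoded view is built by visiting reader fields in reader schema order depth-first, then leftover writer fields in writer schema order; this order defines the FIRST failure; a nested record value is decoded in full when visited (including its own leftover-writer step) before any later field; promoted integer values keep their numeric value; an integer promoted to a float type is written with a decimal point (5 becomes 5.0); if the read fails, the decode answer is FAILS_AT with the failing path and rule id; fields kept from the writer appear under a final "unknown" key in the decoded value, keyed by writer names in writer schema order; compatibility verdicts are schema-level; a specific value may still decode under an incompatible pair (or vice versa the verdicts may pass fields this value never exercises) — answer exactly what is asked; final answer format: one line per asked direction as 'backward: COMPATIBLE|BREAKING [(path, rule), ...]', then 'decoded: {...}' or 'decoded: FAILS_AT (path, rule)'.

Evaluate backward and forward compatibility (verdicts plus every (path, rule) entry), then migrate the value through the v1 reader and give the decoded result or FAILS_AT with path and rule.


backward: BREAKING [(primary, R1), (seq, R1)]; forward: BREAKING [(geo.owner, R1)]; decoded: FAILS_AT (geo.owner, R1)

arrows below run writer -> reader for Order
backward for Order (reader v2, writer v1):
  extras: paired with writer extras (map<string, float32> -> map<string, float32>; writer required)
  seq: no writer match
  geo: paired with writer geo (Meta -> Meta; writer required)
  version: paired with writer version (int64 -> int64; writer required)
  primary: no writer match
  age: paired with writer age (int32 -> int32; writer required)
  duration: paired with writer duration (int32 -> int32; writer required)
  geo.active: paired with writer geo.active (bool -> bool; writer required)
  writer field geo.owner has no reader counterpart
  rule R1 violated at primary
  rule R1 violated at seq
  => 2 violation(s): backward is BREAKING for Order
forward for Order (reader v1, writer v2):
  extras: paired with writer extras (map<string, float32> -> map<string, float32>; writer required)
  geo: paired with writer geo (Meta -> Meta; writer required)
  version: paired with writer version (int64 -> int64; writer required)
  age: paired with writer age (int32 -> int32; writer required)
  duration: paired with writer duration (int32 -> int32; writer required)
  writer field seq has no reader counterpart
  writer field primary has no reader counterpart
  geo.active: paired with writer geo.active (bool -> bool; writer required)
  geo.owner: no writer match
  rule R1 violated at geo.owner
  => 1 violation(s): forward is BREAKING for Order
decode walk for Order under reader schema v1:
  extras := {}
  geo.active := false
  read fails at geo.owner under R1 (no fill)
  => FAILS_AT (geo.owner, R1)


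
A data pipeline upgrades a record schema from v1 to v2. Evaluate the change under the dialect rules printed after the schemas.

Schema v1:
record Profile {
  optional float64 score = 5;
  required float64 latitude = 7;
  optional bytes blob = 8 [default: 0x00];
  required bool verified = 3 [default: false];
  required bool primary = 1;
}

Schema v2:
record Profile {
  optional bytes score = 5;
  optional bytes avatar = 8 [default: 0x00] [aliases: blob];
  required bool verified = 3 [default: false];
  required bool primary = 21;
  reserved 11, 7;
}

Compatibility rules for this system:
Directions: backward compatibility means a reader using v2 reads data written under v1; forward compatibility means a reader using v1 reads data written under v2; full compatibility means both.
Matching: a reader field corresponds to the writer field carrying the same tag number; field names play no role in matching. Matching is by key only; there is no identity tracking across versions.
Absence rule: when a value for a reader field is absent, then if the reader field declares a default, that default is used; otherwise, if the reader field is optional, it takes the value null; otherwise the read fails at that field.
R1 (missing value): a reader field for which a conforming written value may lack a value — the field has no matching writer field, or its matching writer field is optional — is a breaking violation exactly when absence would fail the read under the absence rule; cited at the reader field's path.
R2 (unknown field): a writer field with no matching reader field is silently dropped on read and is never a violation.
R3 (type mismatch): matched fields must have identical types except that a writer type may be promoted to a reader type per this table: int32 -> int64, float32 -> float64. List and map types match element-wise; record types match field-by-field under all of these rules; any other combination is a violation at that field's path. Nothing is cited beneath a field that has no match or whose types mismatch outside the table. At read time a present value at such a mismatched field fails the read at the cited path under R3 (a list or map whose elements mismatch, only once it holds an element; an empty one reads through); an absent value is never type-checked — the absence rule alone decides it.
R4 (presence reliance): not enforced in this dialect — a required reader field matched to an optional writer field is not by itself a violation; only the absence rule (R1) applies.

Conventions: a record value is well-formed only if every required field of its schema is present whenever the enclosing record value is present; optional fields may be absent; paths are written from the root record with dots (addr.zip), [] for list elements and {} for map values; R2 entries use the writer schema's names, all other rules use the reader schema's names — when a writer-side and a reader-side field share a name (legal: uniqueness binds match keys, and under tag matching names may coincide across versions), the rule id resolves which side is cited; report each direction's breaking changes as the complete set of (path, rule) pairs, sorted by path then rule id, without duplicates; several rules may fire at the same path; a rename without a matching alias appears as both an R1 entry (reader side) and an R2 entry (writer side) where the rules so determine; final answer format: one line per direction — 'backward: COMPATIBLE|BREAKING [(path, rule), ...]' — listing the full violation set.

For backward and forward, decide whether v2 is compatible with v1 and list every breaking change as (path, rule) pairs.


backward: BREAKING [(primary, R1), (score, R3)]; forward: BREAKING [(latitude, R1), (primary, R1), (score, R3)]

in Profile below, arrows point writer -> reader
backward analysis of Profile with v2 as reader and v1 as writer:
  score: float64 -> bytes, writer optional; from score
  avatar: bytes -> bytes, writer optional; from blob
  verified: bool -> bool, writer required; from verified
  primary: no writer-side match
  writer field latitude has no reader counterpart
  writer field primary has no reader counterpart
  R1 fires at primary
  R3 fires at score
  => 2 violation(s): backward is BREAKING for Profile
forward analysis of Profile with v1 as reader and v2 as writer:
  score: bytes -> float64, writer optional; from score
  latitude: no writer-side match
  blob: bytes -> bytes, writer optional; from avatar
  verified: bool -> bool, writer required; from verified
  primary: no writer-side match
  writer field primary has no reader counterpart
  R1 fires at latitude
  R1 fires at primary
  R3 fires at score
  => 3 violation(s): forward is BREAKING for Profile


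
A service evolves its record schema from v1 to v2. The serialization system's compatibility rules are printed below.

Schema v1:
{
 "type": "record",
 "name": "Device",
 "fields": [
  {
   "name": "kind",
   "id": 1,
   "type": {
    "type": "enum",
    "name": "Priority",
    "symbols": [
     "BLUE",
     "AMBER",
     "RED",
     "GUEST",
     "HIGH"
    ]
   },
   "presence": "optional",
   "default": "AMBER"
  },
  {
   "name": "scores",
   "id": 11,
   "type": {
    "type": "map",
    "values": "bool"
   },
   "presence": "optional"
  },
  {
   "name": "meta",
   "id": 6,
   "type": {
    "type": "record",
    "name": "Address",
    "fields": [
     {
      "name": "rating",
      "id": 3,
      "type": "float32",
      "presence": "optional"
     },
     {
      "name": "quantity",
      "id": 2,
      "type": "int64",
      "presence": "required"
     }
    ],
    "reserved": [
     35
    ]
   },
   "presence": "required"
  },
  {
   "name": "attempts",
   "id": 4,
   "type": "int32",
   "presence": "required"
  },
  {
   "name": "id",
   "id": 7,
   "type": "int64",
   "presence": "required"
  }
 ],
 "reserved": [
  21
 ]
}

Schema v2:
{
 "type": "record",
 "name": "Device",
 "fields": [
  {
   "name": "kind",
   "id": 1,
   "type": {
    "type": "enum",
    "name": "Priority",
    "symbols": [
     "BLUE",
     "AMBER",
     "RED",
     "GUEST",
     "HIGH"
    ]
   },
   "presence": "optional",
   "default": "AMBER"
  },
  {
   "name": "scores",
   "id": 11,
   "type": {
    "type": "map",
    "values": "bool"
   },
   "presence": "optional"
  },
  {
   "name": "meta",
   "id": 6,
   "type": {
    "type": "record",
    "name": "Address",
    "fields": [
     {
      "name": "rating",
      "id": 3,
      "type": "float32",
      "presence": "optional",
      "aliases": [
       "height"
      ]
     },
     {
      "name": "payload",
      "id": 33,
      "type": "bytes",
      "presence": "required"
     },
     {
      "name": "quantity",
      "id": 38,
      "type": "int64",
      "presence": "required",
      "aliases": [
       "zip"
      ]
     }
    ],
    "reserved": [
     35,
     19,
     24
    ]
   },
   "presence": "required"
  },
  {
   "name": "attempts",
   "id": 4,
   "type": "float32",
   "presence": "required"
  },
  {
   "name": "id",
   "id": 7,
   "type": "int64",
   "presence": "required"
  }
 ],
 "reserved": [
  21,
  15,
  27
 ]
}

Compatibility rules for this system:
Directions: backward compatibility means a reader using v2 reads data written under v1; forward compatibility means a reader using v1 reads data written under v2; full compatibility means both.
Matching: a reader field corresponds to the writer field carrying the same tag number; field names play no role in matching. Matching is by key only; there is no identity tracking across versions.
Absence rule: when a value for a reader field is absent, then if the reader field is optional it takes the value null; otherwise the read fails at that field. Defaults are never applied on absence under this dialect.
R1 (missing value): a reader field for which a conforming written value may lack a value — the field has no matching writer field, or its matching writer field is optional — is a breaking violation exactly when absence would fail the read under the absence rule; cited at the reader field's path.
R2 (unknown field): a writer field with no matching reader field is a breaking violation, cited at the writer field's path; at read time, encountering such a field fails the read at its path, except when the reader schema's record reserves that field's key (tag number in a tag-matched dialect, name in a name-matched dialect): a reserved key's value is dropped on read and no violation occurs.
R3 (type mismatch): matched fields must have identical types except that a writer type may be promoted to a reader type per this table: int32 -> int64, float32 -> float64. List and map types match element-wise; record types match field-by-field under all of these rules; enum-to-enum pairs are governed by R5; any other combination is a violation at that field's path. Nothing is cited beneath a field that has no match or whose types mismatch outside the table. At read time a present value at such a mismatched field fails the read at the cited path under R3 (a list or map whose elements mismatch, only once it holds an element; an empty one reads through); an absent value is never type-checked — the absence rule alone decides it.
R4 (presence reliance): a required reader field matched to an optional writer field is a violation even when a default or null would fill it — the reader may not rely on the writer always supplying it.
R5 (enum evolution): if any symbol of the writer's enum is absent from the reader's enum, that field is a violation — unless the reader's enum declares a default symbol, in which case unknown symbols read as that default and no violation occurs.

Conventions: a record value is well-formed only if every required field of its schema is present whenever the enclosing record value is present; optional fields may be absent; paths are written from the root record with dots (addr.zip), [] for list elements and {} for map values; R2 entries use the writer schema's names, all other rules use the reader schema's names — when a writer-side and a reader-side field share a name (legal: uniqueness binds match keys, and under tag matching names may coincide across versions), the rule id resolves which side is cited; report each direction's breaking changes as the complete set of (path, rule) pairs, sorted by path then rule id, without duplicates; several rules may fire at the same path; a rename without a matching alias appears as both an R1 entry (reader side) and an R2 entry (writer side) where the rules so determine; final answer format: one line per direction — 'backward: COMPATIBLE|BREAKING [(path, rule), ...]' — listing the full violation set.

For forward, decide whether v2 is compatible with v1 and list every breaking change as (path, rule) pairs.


in Device below, arrows point writer -> reader
forward analysis of Device with v1 as reader and v2 as writer:
  Priority -> Priority, writer optional: kind aligns to kind
  map<string, bool> -> map<string, bool>, writer optional: scores aligns to scores
  Address -> Address, writer required: meta aligns to meta
  float32 -> int32, writer required: attempts aligns to attempts
  int64 -> int64, writer required: id aligns to id
  float32 -> float32, writer optional: meta.rating aligns to meta.rating
  no writer field matches reader meta.quantity
  writer meta.payload: unknown to reader
  writer meta.quantity: unknown to reader
  violation R3 at attempts
  violation R2 at meta.payload
  violation R1 at meta.quantity
  violation R2 at meta.quantity
  => forward: BREAKING (4)

forward: BREAKING [(attempts, R3), (meta.payload, R2), (meta.quantity, R1), (meta.quantity, R2)]
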